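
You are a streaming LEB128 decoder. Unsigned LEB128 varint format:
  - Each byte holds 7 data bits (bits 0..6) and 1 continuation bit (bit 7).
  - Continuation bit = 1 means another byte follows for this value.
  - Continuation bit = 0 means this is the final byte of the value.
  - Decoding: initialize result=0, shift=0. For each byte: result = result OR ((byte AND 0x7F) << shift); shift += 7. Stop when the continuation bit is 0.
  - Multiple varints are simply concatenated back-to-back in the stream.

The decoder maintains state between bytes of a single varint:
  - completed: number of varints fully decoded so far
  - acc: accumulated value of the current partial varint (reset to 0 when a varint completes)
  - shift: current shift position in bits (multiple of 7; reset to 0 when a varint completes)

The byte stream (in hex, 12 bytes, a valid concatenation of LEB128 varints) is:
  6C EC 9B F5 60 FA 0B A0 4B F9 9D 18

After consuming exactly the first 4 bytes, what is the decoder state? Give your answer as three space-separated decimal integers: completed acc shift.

byte[0]=0x6C cont=0 payload=0x6C: varint #1 complete (value=108); reset -> completed=1 acc=0 shift=0
byte[1]=0xEC cont=1 payload=0x6C: acc |= 108<<0 -> completed=1 acc=108 shift=7
byte[2]=0x9B cont=1 payload=0x1B: acc |= 27<<7 -> completed=1 acc=3564 shift=14
byte[3]=0xF5 cont=1 payload=0x75: acc |= 117<<14 -> completed=1 acc=1920492 shift=21

Answer: 1 1920492 21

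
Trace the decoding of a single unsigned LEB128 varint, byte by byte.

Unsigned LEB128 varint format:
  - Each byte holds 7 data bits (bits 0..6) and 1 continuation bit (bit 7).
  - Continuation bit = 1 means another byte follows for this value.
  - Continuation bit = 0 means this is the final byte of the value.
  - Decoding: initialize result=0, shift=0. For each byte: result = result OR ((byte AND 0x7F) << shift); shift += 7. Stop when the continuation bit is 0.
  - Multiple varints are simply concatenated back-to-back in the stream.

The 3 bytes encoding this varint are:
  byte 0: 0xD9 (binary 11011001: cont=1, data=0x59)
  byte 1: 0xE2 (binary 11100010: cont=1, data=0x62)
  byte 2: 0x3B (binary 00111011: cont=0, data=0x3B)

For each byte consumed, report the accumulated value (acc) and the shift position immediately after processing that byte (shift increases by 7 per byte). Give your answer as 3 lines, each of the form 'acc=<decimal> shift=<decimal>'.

byte 0=0xD9: payload=0x59=89, contrib = 89<<0 = 89; acc -> 89, shift -> 7
byte 1=0xE2: payload=0x62=98, contrib = 98<<7 = 12544; acc -> 12633, shift -> 14
byte 2=0x3B: payload=0x3B=59, contrib = 59<<14 = 966656; acc -> 979289, shift -> 21

Answer: acc=89 shift=7
acc=12633 shift=14
acc=979289 shift=21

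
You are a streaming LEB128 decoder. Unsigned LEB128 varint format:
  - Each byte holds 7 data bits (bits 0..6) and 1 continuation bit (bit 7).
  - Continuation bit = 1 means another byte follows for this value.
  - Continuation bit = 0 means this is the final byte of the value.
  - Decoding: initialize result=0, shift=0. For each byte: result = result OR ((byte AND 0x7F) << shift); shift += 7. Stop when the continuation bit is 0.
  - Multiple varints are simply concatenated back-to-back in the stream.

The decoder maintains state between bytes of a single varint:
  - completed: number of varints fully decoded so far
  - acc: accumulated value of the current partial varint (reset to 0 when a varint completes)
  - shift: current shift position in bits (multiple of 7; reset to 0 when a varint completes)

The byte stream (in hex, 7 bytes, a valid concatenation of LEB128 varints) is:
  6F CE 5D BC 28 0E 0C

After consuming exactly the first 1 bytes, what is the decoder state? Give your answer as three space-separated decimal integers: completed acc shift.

Answer: 1 0 0

Derivation:
byte[0]=0x6F cont=0 payload=0x6F: varint #1 complete (value=111); reset -> completed=1 acc=0 shift=0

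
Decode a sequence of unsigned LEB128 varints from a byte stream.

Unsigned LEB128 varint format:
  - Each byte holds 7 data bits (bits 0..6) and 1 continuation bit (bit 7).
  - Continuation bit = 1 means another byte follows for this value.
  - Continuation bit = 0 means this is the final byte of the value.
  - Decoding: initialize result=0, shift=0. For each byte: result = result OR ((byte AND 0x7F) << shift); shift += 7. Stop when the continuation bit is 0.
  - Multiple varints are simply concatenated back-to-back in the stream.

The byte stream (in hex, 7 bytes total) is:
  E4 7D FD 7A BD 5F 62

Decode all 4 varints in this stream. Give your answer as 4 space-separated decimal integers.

Answer: 16100 15741 12221 98

Derivation:
  byte[0]=0xE4 cont=1 payload=0x64=100: acc |= 100<<0 -> acc=100 shift=7
  byte[1]=0x7D cont=0 payload=0x7D=125: acc |= 125<<7 -> acc=16100 shift=14 [end]
Varint 1: bytes[0:2] = E4 7D -> value 16100 (2 byte(s))
  byte[2]=0xFD cont=1 payload=0x7D=125: acc |= 125<<0 -> acc=125 shift=7
  byte[3]=0x7A cont=0 payload=0x7A=122: acc |= 122<<7 -> acc=15741 shift=14 [end]
Varint 2: bytes[2:4] = FD 7A -> value 15741 (2 byte(s))
  byte[4]=0xBD cont=1 payload=0x3D=61: acc |= 61<<0 -> acc=61 shift=7
  byte[5]=0x5F cont=0 payload=0x5F=95: acc |= 95<<7 -> acc=12221 shift=14 [end]
Varint 3: bytes[4:6] = BD 5F -> value 12221 (2 byte(s))
  byte[6]=0x62 cont=0 payload=0x62=98: acc |= 98<<0 -> acc=98 shift=7 [end]
Varint 4: bytes[6:7] = 62 -> value 98 (1 byte(s))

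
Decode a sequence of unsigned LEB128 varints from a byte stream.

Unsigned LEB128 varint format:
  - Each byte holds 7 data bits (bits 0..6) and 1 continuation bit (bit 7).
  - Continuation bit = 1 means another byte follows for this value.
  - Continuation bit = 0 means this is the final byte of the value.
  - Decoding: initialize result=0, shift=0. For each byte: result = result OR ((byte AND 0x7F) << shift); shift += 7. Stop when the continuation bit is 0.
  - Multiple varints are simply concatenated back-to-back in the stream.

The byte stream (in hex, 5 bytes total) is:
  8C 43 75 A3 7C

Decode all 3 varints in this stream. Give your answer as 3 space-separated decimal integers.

  byte[0]=0x8C cont=1 payload=0x0C=12: acc |= 12<<0 -> acc=12 shift=7
  byte[1]=0x43 cont=0 payload=0x43=67: acc |= 67<<7 -> acc=8588 shift=14 [end]
Varint 1: bytes[0:2] = 8C 43 -> value 8588 (2 byte(s))
  byte[2]=0x75 cont=0 payload=0x75=117: acc |= 117<<0 -> acc=117 shift=7 [end]
Varint 2: bytes[2:3] = 75 -> value 117 (1 byte(s))
  byte[3]=0xA3 cont=1 payload=0x23=35: acc |= 35<<0 -> acc=35 shift=7
  byte[4]=0x7C cont=0 payload=0x7C=124: acc |= 124<<7 -> acc=15907 shift=14 [end]
Varint 3: bytes[3:5] = A3 7C -> value 15907 (2 byte(s))

Answer: 8588 117 15907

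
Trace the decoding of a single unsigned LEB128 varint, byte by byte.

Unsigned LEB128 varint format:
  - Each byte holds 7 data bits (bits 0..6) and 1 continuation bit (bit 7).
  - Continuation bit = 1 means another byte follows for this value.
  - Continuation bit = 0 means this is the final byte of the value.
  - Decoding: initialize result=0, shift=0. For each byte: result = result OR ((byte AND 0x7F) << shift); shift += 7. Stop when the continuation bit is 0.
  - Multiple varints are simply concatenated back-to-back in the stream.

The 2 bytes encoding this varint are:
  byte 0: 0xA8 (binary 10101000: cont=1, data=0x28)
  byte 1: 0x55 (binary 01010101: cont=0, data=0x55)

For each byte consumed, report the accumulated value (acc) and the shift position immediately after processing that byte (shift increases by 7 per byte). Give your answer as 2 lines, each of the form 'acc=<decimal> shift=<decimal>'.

byte 0=0xA8: payload=0x28=40, contrib = 40<<0 = 40; acc -> 40, shift -> 7
byte 1=0x55: payload=0x55=85, contrib = 85<<7 = 10880; acc -> 10920, shift -> 14

Answer: acc=40 shift=7
acc=10920 shift=14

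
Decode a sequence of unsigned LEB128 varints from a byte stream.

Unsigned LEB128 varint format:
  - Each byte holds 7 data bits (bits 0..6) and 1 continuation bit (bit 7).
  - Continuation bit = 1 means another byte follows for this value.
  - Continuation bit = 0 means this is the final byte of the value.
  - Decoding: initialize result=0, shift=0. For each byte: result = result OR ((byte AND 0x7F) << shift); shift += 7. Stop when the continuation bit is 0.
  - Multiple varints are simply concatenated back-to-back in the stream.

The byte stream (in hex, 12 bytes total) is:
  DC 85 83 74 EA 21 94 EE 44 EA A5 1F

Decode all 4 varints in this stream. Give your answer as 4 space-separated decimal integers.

  byte[0]=0xDC cont=1 payload=0x5C=92: acc |= 92<<0 -> acc=92 shift=7
  byte[1]=0x85 cont=1 payload=0x05=5: acc |= 5<<7 -> acc=732 shift=14
  byte[2]=0x83 cont=1 payload=0x03=3: acc |= 3<<14 -> acc=49884 shift=21
  byte[3]=0x74 cont=0 payload=0x74=116: acc |= 116<<21 -> acc=243319516 shift=28 [end]
Varint 1: bytes[0:4] = DC 85 83 74 -> value 243319516 (4 byte(s))
  byte[4]=0xEA cont=1 payload=0x6A=106: acc |= 106<<0 -> acc=106 shift=7
  byte[5]=0x21 cont=0 payload=0x21=33: acc |= 33<<7 -> acc=4330 shift=14 [end]
Varint 2: bytes[4:6] = EA 21 -> value 4330 (2 byte(s))
  byte[6]=0x94 cont=1 payload=0x14=20: acc |= 20<<0 -> acc=20 shift=7
  byte[7]=0xEE cont=1 payload=0x6E=110: acc |= 110<<7 -> acc=14100 shift=14
  byte[8]=0x44 cont=0 payload=0x44=68: acc |= 68<<14 -> acc=1128212 shift=21 [end]
Varint 3: bytes[6:9] = 94 EE 44 -> value 1128212 (3 byte(s))
  byte[9]=0xEA cont=1 payload=0x6A=106: acc |= 106<<0 -> acc=106 shift=7
  byte[10]=0xA5 cont=1 payload=0x25=37: acc |= 37<<7 -> acc=4842 shift=14
  byte[11]=0x1F cont=0 payload=0x1F=31: acc |= 31<<14 -> acc=512746 shift=21 [end]
Varint 4: bytes[9:12] = EA A5 1F -> value 512746 (3 byte(s))

Answer: 243319516 4330 1128212 512746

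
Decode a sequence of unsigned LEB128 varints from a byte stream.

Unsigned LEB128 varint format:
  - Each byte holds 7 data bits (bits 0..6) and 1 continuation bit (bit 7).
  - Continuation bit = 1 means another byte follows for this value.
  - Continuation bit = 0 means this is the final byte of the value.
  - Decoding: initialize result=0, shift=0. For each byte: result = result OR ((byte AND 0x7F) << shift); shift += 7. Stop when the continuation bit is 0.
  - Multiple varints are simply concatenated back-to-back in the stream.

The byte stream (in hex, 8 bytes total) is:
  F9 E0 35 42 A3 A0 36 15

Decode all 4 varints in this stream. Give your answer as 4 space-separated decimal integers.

Answer: 880761 66 888867 21

Derivation:
  byte[0]=0xF9 cont=1 payload=0x79=121: acc |= 121<<0 -> acc=121 shift=7
  byte[1]=0xE0 cont=1 payload=0x60=96: acc |= 96<<7 -> acc=12409 shift=14
  byte[2]=0x35 cont=0 payload=0x35=53: acc |= 53<<14 -> acc=880761 shift=21 [end]
Varint 1: bytes[0:3] = F9 E0 35 -> value 880761 (3 byte(s))
  byte[3]=0x42 cont=0 payload=0x42=66: acc |= 66<<0 -> acc=66 shift=7 [end]
Varint 2: bytes[3:4] = 42 -> value 66 (1 byte(s))
  byte[4]=0xA3 cont=1 payload=0x23=35: acc |= 35<<0 -> acc=35 shift=7
  byte[5]=0xA0 cont=1 payload=0x20=32: acc |= 32<<7 -> acc=4131 shift=14
  byte[6]=0x36 cont=0 payload=0x36=54: acc |= 54<<14 -> acc=888867 shift=21 [end]
Varint 3: bytes[4:7] = A3 A0 36 -> value 888867 (3 byte(s))
  byte[7]=0x15 cont=0 payload=0x15=21: acc |= 21<<0 -> acc=21 shift=7 [end]
Varint 4: bytes[7:8] = 15 -> value 21 (1 byte(s))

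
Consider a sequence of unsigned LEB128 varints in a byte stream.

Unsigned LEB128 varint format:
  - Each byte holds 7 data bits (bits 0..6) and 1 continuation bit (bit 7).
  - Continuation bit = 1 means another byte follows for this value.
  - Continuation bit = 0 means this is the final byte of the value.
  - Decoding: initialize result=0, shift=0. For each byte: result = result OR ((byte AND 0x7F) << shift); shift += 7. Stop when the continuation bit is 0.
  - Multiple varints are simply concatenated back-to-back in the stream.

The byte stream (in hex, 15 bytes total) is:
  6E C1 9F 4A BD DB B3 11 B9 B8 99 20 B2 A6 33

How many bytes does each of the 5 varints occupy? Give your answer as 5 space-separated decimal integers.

Answer: 1 3 4 4 3

Derivation:
  byte[0]=0x6E cont=0 payload=0x6E=110: acc |= 110<<0 -> acc=110 shift=7 [end]
Varint 1: bytes[0:1] = 6E -> value 110 (1 byte(s))
  byte[1]=0xC1 cont=1 payload=0x41=65: acc |= 65<<0 -> acc=65 shift=7
  byte[2]=0x9F cont=1 payload=0x1F=31: acc |= 31<<7 -> acc=4033 shift=14
  byte[3]=0x4A cont=0 payload=0x4A=74: acc |= 74<<14 -> acc=1216449 shift=21 [end]
Varint 2: bytes[1:4] = C1 9F 4A -> value 1216449 (3 byte(s))
  byte[4]=0xBD cont=1 payload=0x3D=61: acc |= 61<<0 -> acc=61 shift=7
  byte[5]=0xDB cont=1 payload=0x5B=91: acc |= 91<<7 -> acc=11709 shift=14
  byte[6]=0xB3 cont=1 payload=0x33=51: acc |= 51<<14 -> acc=847293 shift=21
  byte[7]=0x11 cont=0 payload=0x11=17: acc |= 17<<21 -> acc=36498877 shift=28 [end]
Varint 3: bytes[4:8] = BD DB B3 11 -> value 36498877 (4 byte(s))
  byte[8]=0xB9 cont=1 payload=0x39=57: acc |= 57<<0 -> acc=57 shift=7
  byte[9]=0xB8 cont=1 payload=0x38=56: acc |= 56<<7 -> acc=7225 shift=14
  byte[10]=0x99 cont=1 payload=0x19=25: acc |= 25<<14 -> acc=416825 shift=21
  byte[11]=0x20 cont=0 payload=0x20=32: acc |= 32<<21 -> acc=67525689 shift=28 [end]
Varint 4: bytes[8:12] = B9 B8 99 20 -> value 67525689 (4 byte(s))
  byte[12]=0xB2 cont=1 payload=0x32=50: acc |= 50<<0 -> acc=50 shift=7
  byte[13]=0xA6 cont=1 payload=0x26=38: acc |= 38<<7 -> acc=4914 shift=14
  byte[14]=0x33 cont=0 payload=0x33=51: acc |= 51<<14 -> acc=840498 shift=21 [end]
Varint 5: bytes[12:15] = B2 A6 33 -> value 840498 (3 byte(s))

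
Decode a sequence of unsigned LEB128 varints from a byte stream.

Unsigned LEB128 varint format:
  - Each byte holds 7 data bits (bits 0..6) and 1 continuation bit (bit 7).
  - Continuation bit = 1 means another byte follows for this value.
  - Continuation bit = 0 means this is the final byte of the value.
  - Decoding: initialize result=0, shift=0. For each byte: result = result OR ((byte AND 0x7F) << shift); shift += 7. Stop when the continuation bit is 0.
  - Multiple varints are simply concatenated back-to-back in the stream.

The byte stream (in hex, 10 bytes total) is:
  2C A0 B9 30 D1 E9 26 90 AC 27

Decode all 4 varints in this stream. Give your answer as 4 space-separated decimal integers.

  byte[0]=0x2C cont=0 payload=0x2C=44: acc |= 44<<0 -> acc=44 shift=7 [end]
Varint 1: bytes[0:1] = 2C -> value 44 (1 byte(s))
  byte[1]=0xA0 cont=1 payload=0x20=32: acc |= 32<<0 -> acc=32 shift=7
  byte[2]=0xB9 cont=1 payload=0x39=57: acc |= 57<<7 -> acc=7328 shift=14
  byte[3]=0x30 cont=0 payload=0x30=48: acc |= 48<<14 -> acc=793760 shift=21 [end]
Varint 2: bytes[1:4] = A0 B9 30 -> value 793760 (3 byte(s))
  byte[4]=0xD1 cont=1 payload=0x51=81: acc |= 81<<0 -> acc=81 shift=7
  byte[5]=0xE9 cont=1 payload=0x69=105: acc |= 105<<7 -> acc=13521 shift=14
  byte[6]=0x26 cont=0 payload=0x26=38: acc |= 38<<14 -> acc=636113 shift=21 [end]
Varint 3: bytes[4:7] = D1 E9 26 -> value 636113 (3 byte(s))
  byte[7]=0x90 cont=1 payload=0x10=16: acc |= 16<<0 -> acc=16 shift=7
  byte[8]=0xAC cont=1 payload=0x2C=44: acc |= 44<<7 -> acc=5648 shift=14
  byte[9]=0x27 cont=0 payload=0x27=39: acc |= 39<<14 -> acc=644624 shift=21 [end]
Varint 4: bytes[7:10] = 90 AC 27 -> value 644624 (3 byte(s))

Answer: 44 793760 636113 644624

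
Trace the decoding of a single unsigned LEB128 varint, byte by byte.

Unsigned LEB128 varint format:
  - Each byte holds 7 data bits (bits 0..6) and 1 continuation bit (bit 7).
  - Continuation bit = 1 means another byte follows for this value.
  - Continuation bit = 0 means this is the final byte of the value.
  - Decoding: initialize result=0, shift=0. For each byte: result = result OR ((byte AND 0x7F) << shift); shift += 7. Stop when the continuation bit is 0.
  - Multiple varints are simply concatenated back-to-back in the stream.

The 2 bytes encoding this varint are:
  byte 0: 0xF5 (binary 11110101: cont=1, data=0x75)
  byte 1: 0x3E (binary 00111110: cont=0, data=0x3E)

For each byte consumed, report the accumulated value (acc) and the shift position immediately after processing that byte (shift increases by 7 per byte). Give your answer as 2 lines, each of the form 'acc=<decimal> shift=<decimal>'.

Answer: acc=117 shift=7
acc=8053 shift=14

Derivation:
byte 0=0xF5: payload=0x75=117, contrib = 117<<0 = 117; acc -> 117, shift -> 7
byte 1=0x3E: payload=0x3E=62, contrib = 62<<7 = 7936; acc -> 8053, shift -> 14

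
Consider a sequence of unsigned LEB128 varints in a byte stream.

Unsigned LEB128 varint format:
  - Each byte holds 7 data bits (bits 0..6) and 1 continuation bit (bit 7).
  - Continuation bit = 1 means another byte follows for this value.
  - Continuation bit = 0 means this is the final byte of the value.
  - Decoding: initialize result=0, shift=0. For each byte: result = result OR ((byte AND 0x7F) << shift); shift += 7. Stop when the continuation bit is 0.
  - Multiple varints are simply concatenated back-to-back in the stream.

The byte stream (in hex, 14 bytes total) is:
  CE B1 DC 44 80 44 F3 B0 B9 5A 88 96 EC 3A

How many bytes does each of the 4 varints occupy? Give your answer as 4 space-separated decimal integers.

  byte[0]=0xCE cont=1 payload=0x4E=78: acc |= 78<<0 -> acc=78 shift=7
  byte[1]=0xB1 cont=1 payload=0x31=49: acc |= 49<<7 -> acc=6350 shift=14
  byte[2]=0xDC cont=1 payload=0x5C=92: acc |= 92<<14 -> acc=1513678 shift=21
  byte[3]=0x44 cont=0 payload=0x44=68: acc |= 68<<21 -> acc=144120014 shift=28 [end]
Varint 1: bytes[0:4] = CE B1 DC 44 -> value 144120014 (4 byte(s))
  byte[4]=0x80 cont=1 payload=0x00=0: acc |= 0<<0 -> acc=0 shift=7
  byte[5]=0x44 cont=0 payload=0x44=68: acc |= 68<<7 -> acc=8704 shift=14 [end]
Varint 2: bytes[4:6] = 80 44 -> value 8704 (2 byte(s))
  byte[6]=0xF3 cont=1 payload=0x73=115: acc |= 115<<0 -> acc=115 shift=7
  byte[7]=0xB0 cont=1 payload=0x30=48: acc |= 48<<7 -> acc=6259 shift=14
  byte[8]=0xB9 cont=1 payload=0x39=57: acc |= 57<<14 -> acc=940147 shift=21
  byte[9]=0x5A cont=0 payload=0x5A=90: acc |= 90<<21 -> acc=189683827 shift=28 [end]
Varint 3: bytes[6:10] = F3 B0 B9 5A -> value 189683827 (4 byte(s))
  byte[10]=0x88 cont=1 payload=0x08=8: acc |= 8<<0 -> acc=8 shift=7
  byte[11]=0x96 cont=1 payload=0x16=22: acc |= 22<<7 -> acc=2824 shift=14
  byte[12]=0xEC cont=1 payload=0x6C=108: acc |= 108<<14 -> acc=1772296 shift=21
  byte[13]=0x3A cont=0 payload=0x3A=58: acc |= 58<<21 -> acc=123407112 shift=28 [end]
Varint 4: bytes[10:14] = 88 96 EC 3A -> value 123407112 (4 byte(s))

Answer: 4 2 4 4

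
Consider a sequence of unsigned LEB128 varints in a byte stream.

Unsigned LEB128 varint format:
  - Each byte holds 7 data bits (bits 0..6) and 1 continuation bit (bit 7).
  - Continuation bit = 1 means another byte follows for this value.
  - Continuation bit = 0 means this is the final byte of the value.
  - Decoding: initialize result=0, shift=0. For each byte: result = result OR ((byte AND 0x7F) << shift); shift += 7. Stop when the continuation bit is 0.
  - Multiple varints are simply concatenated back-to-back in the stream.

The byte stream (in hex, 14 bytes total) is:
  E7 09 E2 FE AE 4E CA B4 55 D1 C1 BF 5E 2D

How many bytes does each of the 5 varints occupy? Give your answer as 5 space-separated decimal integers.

  byte[0]=0xE7 cont=1 payload=0x67=103: acc |= 103<<0 -> acc=103 shift=7
  byte[1]=0x09 cont=0 payload=0x09=9: acc |= 9<<7 -> acc=1255 shift=14 [end]
Varint 1: bytes[0:2] = E7 09 -> value 1255 (2 byte(s))
  byte[2]=0xE2 cont=1 payload=0x62=98: acc |= 98<<0 -> acc=98 shift=7
  byte[3]=0xFE cont=1 payload=0x7E=126: acc |= 126<<7 -> acc=16226 shift=14
  byte[4]=0xAE cont=1 payload=0x2E=46: acc |= 46<<14 -> acc=769890 shift=21
  byte[5]=0x4E cont=0 payload=0x4E=78: acc |= 78<<21 -> acc=164347746 shift=28 [end]
Varint 2: bytes[2:6] = E2 FE AE 4E -> value 164347746 (4 byte(s))
  byte[6]=0xCA cont=1 payload=0x4A=74: acc |= 74<<0 -> acc=74 shift=7
  byte[7]=0xB4 cont=1 payload=0x34=52: acc |= 52<<7 -> acc=6730 shift=14
  byte[8]=0x55 cont=0 payload=0x55=85: acc |= 85<<14 -> acc=1399370 shift=21 [end]
Varint 3: bytes[6:9] = CA B4 55 -> value 1399370 (3 byte(s))
  byte[9]=0xD1 cont=1 payload=0x51=81: acc |= 81<<0 -> acc=81 shift=7
  byte[10]=0xC1 cont=1 payload=0x41=65: acc |= 65<<7 -> acc=8401 shift=14
  byte[11]=0xBF cont=1 payload=0x3F=63: acc |= 63<<14 -> acc=1040593 shift=21
  byte[12]=0x5E cont=0 payload=0x5E=94: acc |= 94<<21 -> acc=198172881 shift=28 [end]
Varint 4: bytes[9:13] = D1 C1 BF 5E -> value 198172881 (4 byte(s))
  byte[13]=0x2D cont=0 payload=0x2D=45: acc |= 45<<0 -> acc=45 shift=7 [end]
Varint 5: bytes[13:14] = 2D -> value 45 (1 byte(s))

Answer: 2 4 3 4 1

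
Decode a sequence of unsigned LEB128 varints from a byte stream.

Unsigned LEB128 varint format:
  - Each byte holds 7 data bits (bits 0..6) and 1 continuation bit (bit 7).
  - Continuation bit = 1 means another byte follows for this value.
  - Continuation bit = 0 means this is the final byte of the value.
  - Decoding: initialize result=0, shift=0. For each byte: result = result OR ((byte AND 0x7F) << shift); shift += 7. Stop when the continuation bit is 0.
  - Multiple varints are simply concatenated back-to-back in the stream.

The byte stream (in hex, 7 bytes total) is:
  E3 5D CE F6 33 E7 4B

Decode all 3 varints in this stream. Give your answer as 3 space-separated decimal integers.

Answer: 12003 850766 9703

Derivation:
  byte[0]=0xE3 cont=1 payload=0x63=99: acc |= 99<<0 -> acc=99 shift=7
  byte[1]=0x5D cont=0 payload=0x5D=93: acc |= 93<<7 -> acc=12003 shift=14 [end]
Varint 1: bytes[0:2] = E3 5D -> value 12003 (2 byte(s))
  byte[2]=0xCE cont=1 payload=0x4E=78: acc |= 78<<0 -> acc=78 shift=7
  byte[3]=0xF6 cont=1 payload=0x76=118: acc |= 118<<7 -> acc=15182 shift=14
  byte[4]=0x33 cont=0 payload=0x33=51: acc |= 51<<14 -> acc=850766 shift=21 [end]
Varint 2: bytes[2:5] = CE F6 33 -> value 850766 (3 byte(s))
  byte[5]=0xE7 cont=1 payload=0x67=103: acc |= 103<<0 -> acc=103 shift=7
  byte[6]=0x4B cont=0 payload=0x4B=75: acc |= 75<<7 -> acc=9703 shift=14 [end]
Varint 3: bytes[5:7] = E7 4B -> value 9703 (2 byte(s))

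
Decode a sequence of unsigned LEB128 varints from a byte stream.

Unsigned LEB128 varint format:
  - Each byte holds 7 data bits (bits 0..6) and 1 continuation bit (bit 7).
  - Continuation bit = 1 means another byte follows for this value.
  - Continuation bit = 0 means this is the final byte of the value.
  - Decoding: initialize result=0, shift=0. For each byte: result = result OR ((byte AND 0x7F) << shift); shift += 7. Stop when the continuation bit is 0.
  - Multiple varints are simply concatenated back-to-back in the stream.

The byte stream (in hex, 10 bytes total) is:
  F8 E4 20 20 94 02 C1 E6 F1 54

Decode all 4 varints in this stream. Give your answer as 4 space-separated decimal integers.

Answer: 537208 32 276 178025281

Derivation:
  byte[0]=0xF8 cont=1 payload=0x78=120: acc |= 120<<0 -> acc=120 shift=7
  byte[1]=0xE4 cont=1 payload=0x64=100: acc |= 100<<7 -> acc=12920 shift=14
  byte[2]=0x20 cont=0 payload=0x20=32: acc |= 32<<14 -> acc=537208 shift=21 [end]
Varint 1: bytes[0:3] = F8 E4 20 -> value 537208 (3 byte(s))
  byte[3]=0x20 cont=0 payload=0x20=32: acc |= 32<<0 -> acc=32 shift=7 [end]
Varint 2: bytes[3:4] = 20 -> value 32 (1 byte(s))
  byte[4]=0x94 cont=1 payload=0x14=20: acc |= 20<<0 -> acc=20 shift=7
  byte[5]=0x02 cont=0 payload=0x02=2: acc |= 2<<7 -> acc=276 shift=14 [end]
Varint 3: bytes[4:6] = 94 02 -> value 276 (2 byte(s))
  byte[6]=0xC1 cont=1 payload=0x41=65: acc |= 65<<0 -> acc=65 shift=7
  byte[7]=0xE6 cont=1 payload=0x66=102: acc |= 102<<7 -> acc=13121 shift=14
  byte[8]=0xF1 cont=1 payload=0x71=113: acc |= 113<<14 -> acc=1864513 shift=21
  byte[9]=0x54 cont=0 payload=0x54=84: acc |= 84<<21 -> acc=178025281 shift=28 [end]
Varint 4: bytes[6:10] = C1 E6 F1 54 -> value 178025281 (4 byte(s))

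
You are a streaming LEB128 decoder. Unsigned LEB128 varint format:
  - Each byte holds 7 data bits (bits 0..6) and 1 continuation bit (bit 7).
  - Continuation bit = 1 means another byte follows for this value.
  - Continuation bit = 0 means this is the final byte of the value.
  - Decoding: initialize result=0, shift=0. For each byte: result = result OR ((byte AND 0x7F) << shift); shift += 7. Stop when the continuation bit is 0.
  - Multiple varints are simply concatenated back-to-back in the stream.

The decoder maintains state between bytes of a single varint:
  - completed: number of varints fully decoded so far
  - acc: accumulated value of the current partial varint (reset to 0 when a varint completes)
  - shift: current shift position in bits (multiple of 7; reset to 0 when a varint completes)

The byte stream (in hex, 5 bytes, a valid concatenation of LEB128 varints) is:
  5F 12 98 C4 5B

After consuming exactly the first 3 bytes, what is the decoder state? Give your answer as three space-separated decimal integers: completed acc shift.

byte[0]=0x5F cont=0 payload=0x5F: varint #1 complete (value=95); reset -> completed=1 acc=0 shift=0
byte[1]=0x12 cont=0 payload=0x12: varint #2 complete (value=18); reset -> completed=2 acc=0 shift=0
byte[2]=0x98 cont=1 payload=0x18: acc |= 24<<0 -> completed=2 acc=24 shift=7

Answer: 2 24 7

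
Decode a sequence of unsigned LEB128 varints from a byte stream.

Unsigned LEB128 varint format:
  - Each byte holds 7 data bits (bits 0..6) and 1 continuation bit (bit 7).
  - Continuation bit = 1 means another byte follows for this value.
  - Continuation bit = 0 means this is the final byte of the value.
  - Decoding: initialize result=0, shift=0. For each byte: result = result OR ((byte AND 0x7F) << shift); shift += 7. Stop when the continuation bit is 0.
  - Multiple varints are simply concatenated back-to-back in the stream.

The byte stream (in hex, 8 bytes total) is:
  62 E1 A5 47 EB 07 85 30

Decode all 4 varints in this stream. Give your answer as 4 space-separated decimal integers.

  byte[0]=0x62 cont=0 payload=0x62=98: acc |= 98<<0 -> acc=98 shift=7 [end]
Varint 1: bytes[0:1] = 62 -> value 98 (1 byte(s))
  byte[1]=0xE1 cont=1 payload=0x61=97: acc |= 97<<0 -> acc=97 shift=7
  byte[2]=0xA5 cont=1 payload=0x25=37: acc |= 37<<7 -> acc=4833 shift=14
  byte[3]=0x47 cont=0 payload=0x47=71: acc |= 71<<14 -> acc=1168097 shift=21 [end]
Varint 2: bytes[1:4] = E1 A5 47 -> value 1168097 (3 byte(s))
  byte[4]=0xEB cont=1 payload=0x6B=107: acc |= 107<<0 -> acc=107 shift=7
  byte[5]=0x07 cont=0 payload=0x07=7: acc |= 7<<7 -> acc=1003 shift=14 [end]
Varint 3: bytes[4:6] = EB 07 -> value 1003 (2 byte(s))
  byte[6]=0x85 cont=1 payload=0x05=5: acc |= 5<<0 -> acc=5 shift=7
  byte[7]=0x30 cont=0 payload=0x30=48: acc |= 48<<7 -> acc=6149 shift=14 [end]
Varint 4: bytes[6:8] = 85 30 -> value 6149 (2 byte(s))

Answer: 98 1168097 1003 6149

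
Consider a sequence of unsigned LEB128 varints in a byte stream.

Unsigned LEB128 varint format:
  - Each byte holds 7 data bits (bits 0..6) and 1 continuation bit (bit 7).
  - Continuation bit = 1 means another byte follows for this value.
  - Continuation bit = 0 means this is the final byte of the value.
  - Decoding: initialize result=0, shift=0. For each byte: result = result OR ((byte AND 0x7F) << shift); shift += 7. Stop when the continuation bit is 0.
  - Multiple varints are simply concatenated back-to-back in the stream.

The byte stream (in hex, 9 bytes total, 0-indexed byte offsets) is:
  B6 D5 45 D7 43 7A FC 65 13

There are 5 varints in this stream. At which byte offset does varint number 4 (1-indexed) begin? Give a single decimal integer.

Answer: 6

Derivation:
  byte[0]=0xB6 cont=1 payload=0x36=54: acc |= 54<<0 -> acc=54 shift=7
  byte[1]=0xD5 cont=1 payload=0x55=85: acc |= 85<<7 -> acc=10934 shift=14
  byte[2]=0x45 cont=0 payload=0x45=69: acc |= 69<<14 -> acc=1141430 shift=21 [end]
Varint 1: bytes[0:3] = B6 D5 45 -> value 1141430 (3 byte(s))
  byte[3]=0xD7 cont=1 payload=0x57=87: acc |= 87<<0 -> acc=87 shift=7
  byte[4]=0x43 cont=0 payload=0x43=67: acc |= 67<<7 -> acc=8663 shift=14 [end]
Varint 2: bytes[3:5] = D7 43 -> value 8663 (2 byte(s))
  byte[5]=0x7A cont=0 payload=0x7A=122: acc |= 122<<0 -> acc=122 shift=7 [end]
Varint 3: bytes[5:6] = 7A -> value 122 (1 byte(s))
  byte[6]=0xFC cont=1 payload=0x7C=124: acc |= 124<<0 -> acc=124 shift=7
  byte[7]=0x65 cont=0 payload=0x65=101: acc |= 101<<7 -> acc=13052 shift=14 [end]
Varint 4: bytes[6:8] = FC 65 -> value 13052 (2 byte(s))
  byte[8]=0x13 cont=0 payload=0x13=19: acc |= 19<<0 -> acc=19 shift=7 [end]
Varint 5: bytes[8:9] = 13 -> value 19 (1 byte(s))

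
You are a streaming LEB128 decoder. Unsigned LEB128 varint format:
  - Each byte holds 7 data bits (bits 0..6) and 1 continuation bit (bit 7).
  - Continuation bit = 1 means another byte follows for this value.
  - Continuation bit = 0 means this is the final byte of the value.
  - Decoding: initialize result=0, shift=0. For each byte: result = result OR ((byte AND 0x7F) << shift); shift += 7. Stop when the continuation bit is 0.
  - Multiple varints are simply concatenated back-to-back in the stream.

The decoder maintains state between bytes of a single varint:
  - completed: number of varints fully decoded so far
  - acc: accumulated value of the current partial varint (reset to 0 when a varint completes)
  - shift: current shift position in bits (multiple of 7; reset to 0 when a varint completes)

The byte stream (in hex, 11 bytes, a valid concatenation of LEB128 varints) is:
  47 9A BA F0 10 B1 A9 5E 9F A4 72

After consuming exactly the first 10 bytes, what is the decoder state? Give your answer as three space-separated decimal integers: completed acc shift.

byte[0]=0x47 cont=0 payload=0x47: varint #1 complete (value=71); reset -> completed=1 acc=0 shift=0
byte[1]=0x9A cont=1 payload=0x1A: acc |= 26<<0 -> completed=1 acc=26 shift=7
byte[2]=0xBA cont=1 payload=0x3A: acc |= 58<<7 -> completed=1 acc=7450 shift=14
byte[3]=0xF0 cont=1 payload=0x70: acc |= 112<<14 -> completed=1 acc=1842458 shift=21
byte[4]=0x10 cont=0 payload=0x10: varint #2 complete (value=35396890); reset -> completed=2 acc=0 shift=0
byte[5]=0xB1 cont=1 payload=0x31: acc |= 49<<0 -> completed=2 acc=49 shift=7
byte[6]=0xA9 cont=1 payload=0x29: acc |= 41<<7 -> completed=2 acc=5297 shift=14
byte[7]=0x5E cont=0 payload=0x5E: varint #3 complete (value=1545393); reset -> completed=3 acc=0 shift=0
byte[8]=0x9F cont=1 payload=0x1F: acc |= 31<<0 -> completed=3 acc=31 shift=7
byte[9]=0xA4 cont=1 payload=0x24: acc |= 36<<7 -> completed=3 acc=4639 shift=14

Answer: 3 4639 14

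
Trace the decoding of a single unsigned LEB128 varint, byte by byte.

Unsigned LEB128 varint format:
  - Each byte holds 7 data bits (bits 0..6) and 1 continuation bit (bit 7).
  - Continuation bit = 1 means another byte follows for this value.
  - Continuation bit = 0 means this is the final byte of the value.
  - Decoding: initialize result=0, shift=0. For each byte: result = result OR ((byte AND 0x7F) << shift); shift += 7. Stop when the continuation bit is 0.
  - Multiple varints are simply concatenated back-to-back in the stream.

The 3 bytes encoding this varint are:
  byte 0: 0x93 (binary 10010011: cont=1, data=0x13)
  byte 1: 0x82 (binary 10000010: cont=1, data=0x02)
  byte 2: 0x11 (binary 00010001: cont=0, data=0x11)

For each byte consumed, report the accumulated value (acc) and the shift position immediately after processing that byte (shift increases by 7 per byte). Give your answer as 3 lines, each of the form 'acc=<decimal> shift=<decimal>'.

byte 0=0x93: payload=0x13=19, contrib = 19<<0 = 19; acc -> 19, shift -> 7
byte 1=0x82: payload=0x02=2, contrib = 2<<7 = 256; acc -> 275, shift -> 14
byte 2=0x11: payload=0x11=17, contrib = 17<<14 = 278528; acc -> 278803, shift -> 21

Answer: acc=19 shift=7
acc=275 shift=14
acc=278803 shift=21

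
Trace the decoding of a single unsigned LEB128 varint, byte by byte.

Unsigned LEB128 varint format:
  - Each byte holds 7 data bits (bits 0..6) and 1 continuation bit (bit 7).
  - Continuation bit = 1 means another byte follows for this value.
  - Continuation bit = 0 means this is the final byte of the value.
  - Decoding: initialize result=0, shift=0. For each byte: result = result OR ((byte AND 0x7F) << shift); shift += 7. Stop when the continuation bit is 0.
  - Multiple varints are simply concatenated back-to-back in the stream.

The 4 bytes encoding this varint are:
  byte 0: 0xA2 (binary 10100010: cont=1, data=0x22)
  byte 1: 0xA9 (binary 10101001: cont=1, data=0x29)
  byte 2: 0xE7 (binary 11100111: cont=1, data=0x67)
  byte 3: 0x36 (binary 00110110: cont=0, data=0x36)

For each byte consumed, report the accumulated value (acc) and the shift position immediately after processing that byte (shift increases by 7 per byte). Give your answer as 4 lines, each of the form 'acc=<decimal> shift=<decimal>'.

byte 0=0xA2: payload=0x22=34, contrib = 34<<0 = 34; acc -> 34, shift -> 7
byte 1=0xA9: payload=0x29=41, contrib = 41<<7 = 5248; acc -> 5282, shift -> 14
byte 2=0xE7: payload=0x67=103, contrib = 103<<14 = 1687552; acc -> 1692834, shift -> 21
byte 3=0x36: payload=0x36=54, contrib = 54<<21 = 113246208; acc -> 114939042, shift -> 28

Answer: acc=34 shift=7
acc=5282 shift=14
acc=1692834 shift=21
acc=114939042 shift=28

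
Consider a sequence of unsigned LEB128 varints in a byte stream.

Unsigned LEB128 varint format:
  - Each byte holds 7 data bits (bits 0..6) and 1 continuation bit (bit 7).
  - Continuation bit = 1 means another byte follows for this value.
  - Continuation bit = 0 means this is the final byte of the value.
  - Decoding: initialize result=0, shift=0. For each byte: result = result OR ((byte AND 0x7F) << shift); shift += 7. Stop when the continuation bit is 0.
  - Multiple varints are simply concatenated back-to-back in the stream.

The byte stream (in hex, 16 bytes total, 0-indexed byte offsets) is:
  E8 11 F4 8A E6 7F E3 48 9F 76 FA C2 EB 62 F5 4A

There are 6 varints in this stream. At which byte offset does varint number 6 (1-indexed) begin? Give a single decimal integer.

  byte[0]=0xE8 cont=1 payload=0x68=104: acc |= 104<<0 -> acc=104 shift=7
  byte[1]=0x11 cont=0 payload=0x11=17: acc |= 17<<7 -> acc=2280 shift=14 [end]
Varint 1: bytes[0:2] = E8 11 -> value 2280 (2 byte(s))
  byte[2]=0xF4 cont=1 payload=0x74=116: acc |= 116<<0 -> acc=116 shift=7
  byte[3]=0x8A cont=1 payload=0x0A=10: acc |= 10<<7 -> acc=1396 shift=14
  byte[4]=0xE6 cont=1 payload=0x66=102: acc |= 102<<14 -> acc=1672564 shift=21
  byte[5]=0x7F cont=0 payload=0x7F=127: acc |= 127<<21 -> acc=268010868 shift=28 [end]
Varint 2: bytes[2:6] = F4 8A E6 7F -> value 268010868 (4 byte(s))
  byte[6]=0xE3 cont=1 payload=0x63=99: acc |= 99<<0 -> acc=99 shift=7
  byte[7]=0x48 cont=0 payload=0x48=72: acc |= 72<<7 -> acc=9315 shift=14 [end]
Varint 3: bytes[6:8] = E3 48 -> value 9315 (2 byte(s))
  byte[8]=0x9F cont=1 payload=0x1F=31: acc |= 31<<0 -> acc=31 shift=7
  byte[9]=0x76 cont=0 payload=0x76=118: acc |= 118<<7 -> acc=15135 shift=14 [end]
Varint 4: bytes[8:10] = 9F 76 -> value 15135 (2 byte(s))
  byte[10]=0xFA cont=1 payload=0x7A=122: acc |= 122<<0 -> acc=122 shift=7
  byte[11]=0xC2 cont=1 payload=0x42=66: acc |= 66<<7 -> acc=8570 shift=14
  byte[12]=0xEB cont=1 payload=0x6B=107: acc |= 107<<14 -> acc=1761658 shift=21
  byte[13]=0x62 cont=0 payload=0x62=98: acc |= 98<<21 -> acc=207282554 shift=28 [end]
Varint 5: bytes[10:14] = FA C2 EB 62 -> value 207282554 (4 byte(s))
  byte[14]=0xF5 cont=1 payload=0x75=117: acc |= 117<<0 -> acc=117 shift=7
  byte[15]=0x4A cont=0 payload=0x4A=74: acc |= 74<<7 -> acc=9589 shift=14 [end]
Varint 6: bytes[14:16] = F5 4A -> value 9589 (2 byte(s))

Answer: 14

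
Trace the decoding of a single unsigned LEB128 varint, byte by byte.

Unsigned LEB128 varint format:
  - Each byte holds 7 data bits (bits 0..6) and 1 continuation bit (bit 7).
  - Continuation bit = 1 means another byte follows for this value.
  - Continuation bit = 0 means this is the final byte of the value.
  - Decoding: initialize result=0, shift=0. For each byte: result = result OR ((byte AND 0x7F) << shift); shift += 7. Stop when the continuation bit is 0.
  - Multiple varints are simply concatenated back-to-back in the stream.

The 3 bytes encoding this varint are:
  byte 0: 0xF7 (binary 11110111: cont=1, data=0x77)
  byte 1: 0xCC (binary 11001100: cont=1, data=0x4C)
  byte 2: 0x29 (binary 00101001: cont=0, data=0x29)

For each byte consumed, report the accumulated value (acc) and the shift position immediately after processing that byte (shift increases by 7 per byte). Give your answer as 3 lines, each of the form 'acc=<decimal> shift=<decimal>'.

Answer: acc=119 shift=7
acc=9847 shift=14
acc=681591 shift=21

Derivation:
byte 0=0xF7: payload=0x77=119, contrib = 119<<0 = 119; acc -> 119, shift -> 7
byte 1=0xCC: payload=0x4C=76, contrib = 76<<7 = 9728; acc -> 9847, shift -> 14
byte 2=0x29: payload=0x29=41, contrib = 41<<14 = 671744; acc -> 681591, shift -> 21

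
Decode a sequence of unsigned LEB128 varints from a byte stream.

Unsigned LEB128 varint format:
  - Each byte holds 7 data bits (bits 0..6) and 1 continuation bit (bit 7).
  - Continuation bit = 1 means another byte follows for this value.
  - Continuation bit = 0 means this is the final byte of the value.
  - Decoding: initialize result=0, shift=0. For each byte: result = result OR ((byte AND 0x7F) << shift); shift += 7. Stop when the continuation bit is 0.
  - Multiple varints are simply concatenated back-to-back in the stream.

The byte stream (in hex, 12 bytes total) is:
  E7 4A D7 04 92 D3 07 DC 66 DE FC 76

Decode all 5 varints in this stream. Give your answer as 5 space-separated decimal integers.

Answer: 9575 599 125330 13148 1949278

Derivation:
  byte[0]=0xE7 cont=1 payload=0x67=103: acc |= 103<<0 -> acc=103 shift=7
  byte[1]=0x4A cont=0 payload=0x4A=74: acc |= 74<<7 -> acc=9575 shift=14 [end]
Varint 1: bytes[0:2] = E7 4A -> value 9575 (2 byte(s))
  byte[2]=0xD7 cont=1 payload=0x57=87: acc |= 87<<0 -> acc=87 shift=7
  byte[3]=0x04 cont=0 payload=0x04=4: acc |= 4<<7 -> acc=599 shift=14 [end]
Varint 2: bytes[2:4] = D7 04 -> value 599 (2 byte(s))
  byte[4]=0x92 cont=1 payload=0x12=18: acc |= 18<<0 -> acc=18 shift=7
  byte[5]=0xD3 cont=1 payload=0x53=83: acc |= 83<<7 -> acc=10642 shift=14
  byte[6]=0x07 cont=0 payload=0x07=7: acc |= 7<<14 -> acc=125330 shift=21 [end]
Varint 3: bytes[4:7] = 92 D3 07 -> value 125330 (3 byte(s))
  byte[7]=0xDC cont=1 payload=0x5C=92: acc |= 92<<0 -> acc=92 shift=7
  byte[8]=0x66 cont=0 payload=0x66=102: acc |= 102<<7 -> acc=13148 shift=14 [end]
Varint 4: bytes[7:9] = DC 66 -> value 13148 (2 byte(s))
  byte[9]=0xDE cont=1 payload=0x5E=94: acc |= 94<<0 -> acc=94 shift=7
  byte[10]=0xFC cont=1 payload=0x7C=124: acc |= 124<<7 -> acc=15966 shift=14
  byte[11]=0x76 cont=0 payload=0x76=118: acc |= 118<<14 -> acc=1949278 shift=21 [end]
Varint 5: bytes[9:12] = DE FC 76 -> value 1949278 (3 byte(s))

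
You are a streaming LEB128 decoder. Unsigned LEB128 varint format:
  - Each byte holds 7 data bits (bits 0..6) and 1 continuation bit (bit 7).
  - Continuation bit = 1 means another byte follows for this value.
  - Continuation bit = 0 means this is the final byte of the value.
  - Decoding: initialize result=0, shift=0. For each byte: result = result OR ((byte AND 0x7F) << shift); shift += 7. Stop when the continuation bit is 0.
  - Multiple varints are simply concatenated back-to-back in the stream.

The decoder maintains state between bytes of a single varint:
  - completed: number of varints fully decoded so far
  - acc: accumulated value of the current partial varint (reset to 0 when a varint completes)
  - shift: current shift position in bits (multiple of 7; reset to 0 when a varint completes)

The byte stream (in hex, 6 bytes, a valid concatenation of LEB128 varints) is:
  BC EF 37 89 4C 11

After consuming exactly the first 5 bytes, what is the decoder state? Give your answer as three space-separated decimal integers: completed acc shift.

byte[0]=0xBC cont=1 payload=0x3C: acc |= 60<<0 -> completed=0 acc=60 shift=7
byte[1]=0xEF cont=1 payload=0x6F: acc |= 111<<7 -> completed=0 acc=14268 shift=14
byte[2]=0x37 cont=0 payload=0x37: varint #1 complete (value=915388); reset -> completed=1 acc=0 shift=0
byte[3]=0x89 cont=1 payload=0x09: acc |= 9<<0 -> completed=1 acc=9 shift=7
byte[4]=0x4C cont=0 payload=0x4C: varint #2 complete (value=9737); reset -> completed=2 acc=0 shift=0

Answer: 2 0 0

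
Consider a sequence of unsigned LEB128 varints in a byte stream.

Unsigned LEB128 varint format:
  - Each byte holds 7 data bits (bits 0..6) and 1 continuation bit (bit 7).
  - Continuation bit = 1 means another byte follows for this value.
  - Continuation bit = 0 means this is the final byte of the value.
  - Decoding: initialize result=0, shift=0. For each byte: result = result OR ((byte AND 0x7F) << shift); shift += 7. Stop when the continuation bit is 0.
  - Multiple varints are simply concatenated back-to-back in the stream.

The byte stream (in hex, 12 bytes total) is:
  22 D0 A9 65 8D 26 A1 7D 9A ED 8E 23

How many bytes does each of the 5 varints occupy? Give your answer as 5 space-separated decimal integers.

  byte[0]=0x22 cont=0 payload=0x22=34: acc |= 34<<0 -> acc=34 shift=7 [end]
Varint 1: bytes[0:1] = 22 -> value 34 (1 byte(s))
  byte[1]=0xD0 cont=1 payload=0x50=80: acc |= 80<<0 -> acc=80 shift=7
  byte[2]=0xA9 cont=1 payload=0x29=41: acc |= 41<<7 -> acc=5328 shift=14
  byte[3]=0x65 cont=0 payload=0x65=101: acc |= 101<<14 -> acc=1660112 shift=21 [end]
Varint 2: bytes[1:4] = D0 A9 65 -> value 1660112 (3 byte(s))
  byte[4]=0x8D cont=1 payload=0x0D=13: acc |= 13<<0 -> acc=13 shift=7
  byte[5]=0x26 cont=0 payload=0x26=38: acc |= 38<<7 -> acc=4877 shift=14 [end]
Varint 3: bytes[4:6] = 8D 26 -> value 4877 (2 byte(s))
  byte[6]=0xA1 cont=1 payload=0x21=33: acc |= 33<<0 -> acc=33 shift=7
  byte[7]=0x7D cont=0 payload=0x7D=125: acc |= 125<<7 -> acc=16033 shift=14 [end]
Varint 4: bytes[6:8] = A1 7D -> value 16033 (2 byte(s))
  byte[8]=0x9A cont=1 payload=0x1A=26: acc |= 26<<0 -> acc=26 shift=7
  byte[9]=0xED cont=1 payload=0x6D=109: acc |= 109<<7 -> acc=13978 shift=14
  byte[10]=0x8E cont=1 payload=0x0E=14: acc |= 14<<14 -> acc=243354 shift=21
  byte[11]=0x23 cont=0 payload=0x23=35: acc |= 35<<21 -> acc=73643674 shift=28 [end]
Varint 5: bytes[8:12] = 9A ED 8E 23 -> value 73643674 (4 byte(s))

Answer: 1 3 2 2 4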